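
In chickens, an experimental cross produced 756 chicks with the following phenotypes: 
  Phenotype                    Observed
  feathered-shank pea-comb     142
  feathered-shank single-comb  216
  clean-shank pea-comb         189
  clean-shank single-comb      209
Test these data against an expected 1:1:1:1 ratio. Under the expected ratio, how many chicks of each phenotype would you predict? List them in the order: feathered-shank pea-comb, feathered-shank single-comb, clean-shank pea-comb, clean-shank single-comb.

189, 189, 189, 189

Total ratio parts = 4. Expected numbers out of 756:
  feathered-shank pea-comb: 756 × 1/4 = 189
  feathered-shank single-comb: 756 × 1/4 = 189
  clean-shank pea-comb: 756 × 1/4 = 189
  clean-shank single-comb: 756 × 1/4 = 189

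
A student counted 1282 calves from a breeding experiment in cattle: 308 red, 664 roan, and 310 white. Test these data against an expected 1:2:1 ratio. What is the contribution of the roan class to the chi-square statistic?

0.825

Under the 1:2:1 hypothesis (Σ ratio = 4, N = 1282):
  red: 1282 × 1/4 = 320.5
  roan: 1282 × 2/4 = 641
  white: 1282 × 1/4 = 320.5
Contribution of roan: (664 − 641)² / 641 = 0.8253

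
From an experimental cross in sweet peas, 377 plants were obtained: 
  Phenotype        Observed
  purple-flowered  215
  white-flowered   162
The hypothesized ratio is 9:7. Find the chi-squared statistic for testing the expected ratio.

0.093

Total ratio parts = 16. Expected numbers out of 377:
  purple-flowered: 377 × 9/16 = 212.0625
  white-flowered: 377 × 7/16 = 164.9375
χ² = Σ (O − E)² / E
  purple-flowered: (215 − 212.0625)² / 212.0625 = 0.0407
  white-flowered: (162 − 164.9375)² / 164.9375 = 0.0523
χ² = 0.0407 + 0.0523 = 0.093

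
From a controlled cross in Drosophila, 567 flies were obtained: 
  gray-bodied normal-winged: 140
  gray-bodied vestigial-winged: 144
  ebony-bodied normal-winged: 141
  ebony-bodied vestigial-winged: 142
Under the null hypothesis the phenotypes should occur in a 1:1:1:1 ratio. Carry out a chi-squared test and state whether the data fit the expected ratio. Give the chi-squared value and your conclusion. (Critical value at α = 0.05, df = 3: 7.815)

Total ratio parts = 4. Expected numbers out of 567:
  gray-bodied normal-winged: 567 × 1/4 = 141.75
  gray-bodied vestigial-winged: 567 × 1/4 = 141.75
  ebony-bodied normal-winged: 567 × 1/4 = 141.75
  ebony-bodied vestigial-winged: 567 × 1/4 = 141.75
χ² = Σ (O − E)² / E
  gray-bodied normal-winged: (140 − 141.75)² / 141.75 = 0.0216
  gray-bodied vestigial-winged: (144 − 141.75)² / 141.75 = 0.0357
  ebony-bodied normal-winged: (141 − 141.75)² / 141.75 = 0.0040
  ebony-bodied vestigial-winged: (142 − 141.75)² / 141.75 = 0.0004
χ² = 0.0216 + 0.0357 + 0.0040 + 0.0004 = 0.0617 ≈ 0.062
Degrees of freedom = 4 − 1 = 3; critical value at α = 0.05 is 7.815.
Since 0.062 < 7.815, we fail to reject the null hypothesis — the data are consistent with the 1:1:1:1 ratio.

0.062; consistent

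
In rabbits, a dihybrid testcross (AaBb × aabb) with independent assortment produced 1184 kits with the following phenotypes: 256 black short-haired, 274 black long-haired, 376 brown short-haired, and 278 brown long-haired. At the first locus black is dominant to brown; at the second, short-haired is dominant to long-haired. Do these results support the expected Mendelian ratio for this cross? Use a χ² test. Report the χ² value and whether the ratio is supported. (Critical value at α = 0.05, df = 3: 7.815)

A dihybrid testcross with independent assortment gives a 1:1:1:1 ratio.
Total ratio parts = 4. Expected numbers out of 1184:
  black short-haired: 1184 × 1/4 = 296
  black long-haired: 1184 × 1/4 = 296
  brown short-haired: 1184 × 1/4 = 296
  brown long-haired: 1184 × 1/4 = 296
χ² = Σ (O − E)² / E
  black short-haired: (256 − 296)² / 296 = 5.4054
  black long-haired: (274 − 296)² / 296 = 1.6351
  brown short-haired: (376 − 296)² / 296 = 21.6216
  brown long-haired: (278 − 296)² / 296 = 1.0946
χ² = 5.4054 + 1.6351 + 21.6216 + 1.0946 = 29.7567 ≈ 29.757
Degrees of freedom = 4 − 1 = 3; critical value at α = 0.05 is 7.815.
Since 29.757 > 7.815, we reject the null hypothesis — the data do not fit the 1:1:1:1 ratio.

29.757; not consistent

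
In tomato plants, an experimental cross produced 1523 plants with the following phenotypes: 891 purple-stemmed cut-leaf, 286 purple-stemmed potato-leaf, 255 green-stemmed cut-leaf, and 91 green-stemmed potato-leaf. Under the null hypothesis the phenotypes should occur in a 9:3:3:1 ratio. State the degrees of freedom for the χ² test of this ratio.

A goodness-of-fit test with 4 phenotype classes has df = 4 − 1 = 3.

3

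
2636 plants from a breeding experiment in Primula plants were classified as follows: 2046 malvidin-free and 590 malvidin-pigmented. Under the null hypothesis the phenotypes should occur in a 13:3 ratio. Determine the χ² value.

The 13:3 ratio has 16 parts, so with N = 2636 the expected counts are:
  malvidin-free: 2636 × 13/16 = 2141.75
  malvidin-pigmented: 2636 × 3/16 = 494.25
χ² = Σ (O − E)² / E
  malvidin-free: (2046 − 2141.75)² / 2141.75 = 4.2806
  malvidin-pigmented: (590 − 494.25)² / 494.25 = 18.5494
χ² = 4.2806 + 18.5494 = 22.830

22.830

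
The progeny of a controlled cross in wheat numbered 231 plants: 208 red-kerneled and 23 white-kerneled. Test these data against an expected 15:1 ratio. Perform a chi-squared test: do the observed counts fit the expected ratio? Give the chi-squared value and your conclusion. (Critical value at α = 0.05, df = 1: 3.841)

5.417; not consistent

Total ratio parts = 16. Expected numbers out of 231:
  red-kerneled: 231 × 15/16 = 216.5625
  white-kerneled: 231 × 1/16 = 14.4375
χ² = Σ (O − E)² / E
  red-kerneled: (208 − 216.5625)² / 216.5625 = 0.3385
  white-kerneled: (23 − 14.4375)² / 14.4375 = 5.0782
χ² = 0.3385 + 5.0782 = 5.4167 ≈ 5.417
Degrees of freedom = 2 − 1 = 1; critical value at α = 0.05 is 3.841.
Since 5.417 > 3.841, we reject the null hypothesis — the data do not fit the 15:1 ratio.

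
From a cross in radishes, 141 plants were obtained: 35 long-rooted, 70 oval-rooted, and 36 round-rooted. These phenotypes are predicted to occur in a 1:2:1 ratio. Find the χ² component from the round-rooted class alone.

Under the 1:2:1 hypothesis (Σ ratio = 4, N = 141):
  long-rooted: 141 × 1/4 = 35.25
  oval-rooted: 141 × 2/4 = 70.5
  round-rooted: 141 × 1/4 = 35.25
Contribution of round-rooted: (36 − 35.25)² / 35.25 = 0.0160

0.016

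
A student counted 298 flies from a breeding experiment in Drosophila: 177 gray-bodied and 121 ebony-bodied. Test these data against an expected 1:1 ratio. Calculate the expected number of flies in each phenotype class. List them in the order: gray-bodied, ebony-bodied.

The 1:1 ratio has 2 parts, so with N = 298 the expected counts are:
  gray-bodied: 298 × 1/2 = 149
  ebony-bodied: 298 × 1/2 = 149

149, 149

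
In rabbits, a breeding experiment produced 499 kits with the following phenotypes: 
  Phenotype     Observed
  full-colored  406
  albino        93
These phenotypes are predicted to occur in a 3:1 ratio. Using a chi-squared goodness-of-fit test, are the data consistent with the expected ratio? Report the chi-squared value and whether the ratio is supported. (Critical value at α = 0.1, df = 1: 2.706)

Expected counts for N = 499 under a 3:1 ratio (total parts = 4):
  full-colored: 499 × 3/4 = 374.25
  albino: 499 × 1/4 = 124.75
χ² = Σ (O − E)² / E
  full-colored: (406 − 374.25)² / 374.25 = 2.6936
  albino: (93 − 124.75)² / 124.75 = 8.0807
χ² = 2.6936 + 8.0807 = 10.7743 ≈ 10.774
Degrees of freedom = 2 − 1 = 1; critical value at α = 0.1 is 2.706.
Since 10.774 > 2.706, we reject the null hypothesis — the data do not fit the 3:1 ratio.

10.774; not consistent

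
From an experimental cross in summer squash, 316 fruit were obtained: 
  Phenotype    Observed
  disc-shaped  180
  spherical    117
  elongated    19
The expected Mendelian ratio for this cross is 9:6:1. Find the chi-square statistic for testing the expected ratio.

Total ratio parts = 16. Expected numbers out of 316:
  disc-shaped: 316 × 9/16 = 177.75
  spherical: 316 × 6/16 = 118.5
  elongated: 316 × 1/16 = 19.75
χ² = Σ (O − E)² / E
  disc-shaped: (180 − 177.75)² / 177.75 = 0.0285
  spherical: (117 − 118.5)² / 118.5 = 0.0190
  elongated: (19 − 19.75)² / 19.75 = 0.0285
χ² = 0.0285 + 0.0190 + 0.0285 = 0.076

0.076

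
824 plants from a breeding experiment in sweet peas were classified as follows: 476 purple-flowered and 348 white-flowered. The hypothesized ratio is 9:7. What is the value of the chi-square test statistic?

Expected counts for N = 824 under a 9:7 ratio (total parts = 16):
  purple-flowered: 824 × 9/16 = 463.5
  white-flowered: 824 × 7/16 = 360.5
χ² = Σ (O − E)² / E
  purple-flowered: (476 − 463.5)² / 463.5 = 0.3371
  white-flowered: (348 − 360.5)² / 360.5 = 0.4334
χ² = 0.3371 + 0.4334 = 0.7705 ≈ 0.771

0.771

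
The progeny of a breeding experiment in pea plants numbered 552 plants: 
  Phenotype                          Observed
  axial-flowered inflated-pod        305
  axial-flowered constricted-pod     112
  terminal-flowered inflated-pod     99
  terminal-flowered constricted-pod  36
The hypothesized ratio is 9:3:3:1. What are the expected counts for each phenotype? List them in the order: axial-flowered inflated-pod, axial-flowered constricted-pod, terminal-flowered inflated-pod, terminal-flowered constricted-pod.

310.5, 103.5, 103.5, 34.5

The 9:3:3:1 ratio has 16 parts, so with N = 552 the expected counts are:
  axial-flowered inflated-pod: 552 × 9/16 = 310.5
  axial-flowered constricted-pod: 552 × 3/16 = 103.5
  terminal-flowered inflated-pod: 552 × 3/16 = 103.5
  terminal-flowered constricted-pod: 552 × 1/16 = 34.5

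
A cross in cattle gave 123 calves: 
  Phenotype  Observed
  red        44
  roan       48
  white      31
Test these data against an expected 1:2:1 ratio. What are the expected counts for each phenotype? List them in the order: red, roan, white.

30.75, 61.5, 30.75

Total ratio parts = 4. Expected numbers out of 123:
  red: 123 × 1/4 = 30.75
  roan: 123 × 2/4 = 61.5
  white: 123 × 1/4 = 30.75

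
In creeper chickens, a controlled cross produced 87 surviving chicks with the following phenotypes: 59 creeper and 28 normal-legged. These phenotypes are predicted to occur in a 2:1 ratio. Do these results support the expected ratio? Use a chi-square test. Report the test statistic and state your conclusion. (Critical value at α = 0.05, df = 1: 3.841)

0.052; consistent

The 2:1 ratio has 3 parts, so with N = 87 the expected counts are:
  creeper: 87 × 2/3 = 58
  normal-legged: 87 × 1/3 = 29
χ² = Σ (O − E)² / E
  creeper: (59 − 58)² / 58 = 0.0172
  normal-legged: (28 − 29)² / 29 = 0.0345
χ² = 0.0172 + 0.0345 = 0.0517 ≈ 0.052
Degrees of freedom = 2 − 1 = 1; critical value at α = 0.05 is 3.841.
Since 0.052 < 3.841, we fail to reject the null hypothesis — the data are consistent with the 2:1 ratio.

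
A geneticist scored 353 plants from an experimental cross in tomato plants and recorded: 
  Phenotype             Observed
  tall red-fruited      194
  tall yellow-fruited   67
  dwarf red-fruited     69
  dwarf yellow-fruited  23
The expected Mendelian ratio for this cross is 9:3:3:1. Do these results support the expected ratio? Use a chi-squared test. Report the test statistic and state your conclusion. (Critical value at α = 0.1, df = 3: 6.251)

Under the 9:3:3:1 hypothesis (Σ ratio = 16, N = 353):
  tall red-fruited: 353 × 9/16 = 198.5625
  tall yellow-fruited: 353 × 3/16 = 66.1875
  dwarf red-fruited: 353 × 3/16 = 66.1875
  dwarf yellow-fruited: 353 × 1/16 = 22.0625
χ² = Σ (O − E)² / E
  tall red-fruited: (194 − 198.5625)² / 198.5625 = 0.1048
  tall yellow-fruited: (67 − 66.1875)² / 66.1875 = 0.0100
  dwarf red-fruited: (69 − 66.1875)² / 66.1875 = 0.1195
  dwarf yellow-fruited: (23 − 22.0625)² / 22.0625 = 0.0398
χ² = 0.1048 + 0.0100 + 0.1195 + 0.0398 = 0.2741 ≈ 0.274
Degrees of freedom = 4 − 1 = 3; critical value at α = 0.1 is 6.251.
Since 0.274 < 6.251, we fail to reject the null hypothesis — the data are consistent with the 9:3:3:1 ratio.

0.274; consistent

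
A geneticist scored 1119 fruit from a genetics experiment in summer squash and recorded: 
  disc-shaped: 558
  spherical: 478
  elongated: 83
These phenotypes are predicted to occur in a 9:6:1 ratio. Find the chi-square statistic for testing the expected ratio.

The 9:6:1 ratio has 16 parts, so with N = 1119 the expected counts are:
  disc-shaped: 1119 × 9/16 = 629.4375
  spherical: 1119 × 6/16 = 419.625
  elongated: 1119 × 1/16 = 69.9375
χ² = Σ (O − E)² / E
  disc-shaped: (558 − 629.4375)² / 629.4375 = 8.1077
  spherical: (478 − 419.625)² / 419.625 = 8.1207
  elongated: (83 − 69.9375)² / 69.9375 = 2.4397
χ² = 8.1077 + 8.1207 + 2.4397 = 18.6681 ≈ 18.668

18.668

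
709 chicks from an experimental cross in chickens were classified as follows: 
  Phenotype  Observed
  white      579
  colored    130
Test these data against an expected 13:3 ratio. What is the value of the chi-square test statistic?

0.080

Total ratio parts = 16. Expected numbers out of 709:
  white: 709 × 13/16 = 576.0625
  colored: 709 × 3/16 = 132.9375
χ² = Σ (O − E)² / E
  white: (579 − 576.0625)² / 576.0625 = 0.0150
  colored: (130 − 132.9375)² / 132.9375 = 0.0649
χ² = 0.0150 + 0.0649 = 0.0799 ≈ 0.080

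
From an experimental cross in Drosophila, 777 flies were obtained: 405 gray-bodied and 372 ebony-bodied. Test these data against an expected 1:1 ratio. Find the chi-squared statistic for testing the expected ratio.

Expected counts for N = 777 under a 1:1 ratio (total parts = 2):
  gray-bodied: 777 × 1/2 = 388.5
  ebony-bodied: 777 × 1/2 = 388.5
χ² = Σ (O − E)² / E
  gray-bodied: (405 − 388.5)² / 388.5 = 0.7008
  ebony-bodied: (372 − 388.5)² / 388.5 = 0.7008
χ² = 0.7008 + 0.7008 = 1.4016 ≈ 1.402

1.402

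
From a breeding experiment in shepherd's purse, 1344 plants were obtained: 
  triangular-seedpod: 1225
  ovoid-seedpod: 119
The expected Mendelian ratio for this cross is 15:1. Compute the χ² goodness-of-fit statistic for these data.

15.556

The 15:1 ratio has 16 parts, so with N = 1344 the expected counts are:
  triangular-seedpod: 1344 × 15/16 = 1260
  ovoid-seedpod: 1344 × 1/16 = 84
χ² = Σ (O − E)² / E
  triangular-seedpod: (1225 − 1260)² / 1260 = 0.9722
  ovoid-seedpod: (119 − 84)² / 84 = 14.5833
χ² = 0.9722 + 14.5833 = 15.5555 ≈ 15.556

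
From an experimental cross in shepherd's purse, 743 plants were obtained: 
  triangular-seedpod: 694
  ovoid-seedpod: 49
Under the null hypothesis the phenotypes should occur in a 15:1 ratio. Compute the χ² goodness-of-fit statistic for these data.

Expected counts for N = 743 under a 15:1 ratio (total parts = 16):
  triangular-seedpod: 743 × 15/16 = 696.5625
  ovoid-seedpod: 743 × 1/16 = 46.4375
χ² = Σ (O − E)² / E
  triangular-seedpod: (694 − 696.5625)² / 696.5625 = 0.0094
  ovoid-seedpod: (49 − 46.4375)² / 46.4375 = 0.1414
χ² = 0.0094 + 0.1414 = 0.1508 ≈ 0.151

0.151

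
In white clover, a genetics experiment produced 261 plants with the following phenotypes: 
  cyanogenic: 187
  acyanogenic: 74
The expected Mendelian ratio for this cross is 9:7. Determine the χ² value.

Under the 9:7 hypothesis (Σ ratio = 16, N = 261):
  cyanogenic: 261 × 9/16 = 146.8125
  acyanogenic: 261 × 7/16 = 114.1875
χ² = Σ (O − E)² / E
  cyanogenic: (187 − 146.8125)² / 146.8125 = 11.0007
  acyanogenic: (74 − 114.1875)² / 114.1875 = 14.1437
χ² = 11.0007 + 14.1437 = 25.1444 ≈ 25.144

25.144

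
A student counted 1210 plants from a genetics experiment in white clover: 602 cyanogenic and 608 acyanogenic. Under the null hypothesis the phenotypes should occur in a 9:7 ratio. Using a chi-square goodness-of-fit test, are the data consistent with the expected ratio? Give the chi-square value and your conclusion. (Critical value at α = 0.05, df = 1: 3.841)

20.760; not consistent

Expected counts for N = 1210 under a 9:7 ratio (total parts = 16):
  cyanogenic: 1210 × 9/16 = 680.625
  acyanogenic: 1210 × 7/16 = 529.375
χ² = Σ (O − E)² / E
  cyanogenic: (602 − 680.625)² / 680.625 = 9.0827
  acyanogenic: (608 − 529.375)² / 529.375 = 11.6777
χ² = 9.0827 + 11.6777 = 20.7604 ≈ 20.760
Degrees of freedom = 2 − 1 = 1; critical value at α = 0.05 is 3.841.
Since 20.760 > 3.841, we reject the null hypothesis — the data do not fit the 9:7 ratio.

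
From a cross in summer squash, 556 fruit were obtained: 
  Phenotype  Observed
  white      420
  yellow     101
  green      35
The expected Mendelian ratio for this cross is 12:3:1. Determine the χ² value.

The 12:3:1 ratio has 16 parts, so with N = 556 the expected counts are:
  white: 556 × 12/16 = 417
  yellow: 556 × 3/16 = 104.25
  green: 556 × 1/16 = 34.75
χ² = Σ (O − E)² / E
  white: (420 − 417)² / 417 = 0.0216
  yellow: (101 − 104.25)² / 104.25 = 0.1013
  green: (35 − 34.75)² / 34.75 = 0.0018
χ² = 0.0216 + 0.1013 + 0.0018 = 0.1247 ≈ 0.125

0.125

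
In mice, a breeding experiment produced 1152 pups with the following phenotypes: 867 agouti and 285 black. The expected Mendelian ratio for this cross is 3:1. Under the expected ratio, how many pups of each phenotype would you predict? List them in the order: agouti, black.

Expected counts for N = 1152 under a 3:1 ratio (total parts = 4):
  agouti: 1152 × 3/4 = 864
  black: 1152 × 1/4 = 288

864, 288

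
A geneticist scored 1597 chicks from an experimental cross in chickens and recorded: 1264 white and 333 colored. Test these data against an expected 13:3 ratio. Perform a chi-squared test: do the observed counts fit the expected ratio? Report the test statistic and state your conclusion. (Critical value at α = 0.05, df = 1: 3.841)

Total ratio parts = 16. Expected numbers out of 1597:
  white: 1597 × 13/16 = 1297.5625
  colored: 1597 × 3/16 = 299.4375
χ² = Σ (O − E)² / E
  white: (1264 − 1297.5625)² / 1297.5625 = 0.8681
  colored: (333 − 299.4375)² / 299.4375 = 3.7619
χ² = 0.8681 + 3.7619 = 4.630
Degrees of freedom = 2 − 1 = 1; critical value at α = 0.05 is 3.841.
Since 4.630 > 3.841, we reject the null hypothesis — the data do not fit the 13:3 ratio.

4.630; not consistent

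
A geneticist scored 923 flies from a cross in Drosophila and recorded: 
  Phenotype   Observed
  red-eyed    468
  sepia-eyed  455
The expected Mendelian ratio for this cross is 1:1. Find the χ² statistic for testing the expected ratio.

0.183

The 1:1 ratio has 2 parts, so with N = 923 the expected counts are:
  red-eyed: 923 × 1/2 = 461.5
  sepia-eyed: 923 × 1/2 = 461.5
χ² = Σ (O − E)² / E
  red-eyed: (468 − 461.5)² / 461.5 = 0.0915
  sepia-eyed: (455 − 461.5)² / 461.5 = 0.0915
χ² = 0.0915 + 0.0915 = 0.183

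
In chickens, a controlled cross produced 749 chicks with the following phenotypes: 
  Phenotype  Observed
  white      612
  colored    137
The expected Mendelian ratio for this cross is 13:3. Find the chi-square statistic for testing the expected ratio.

Expected counts for N = 749 under a 13:3 ratio (total parts = 16):
  white: 749 × 13/16 = 608.5625
  colored: 749 × 3/16 = 140.4375
χ² = Σ (O − E)² / E
  white: (612 − 608.5625)² / 608.5625 = 0.0194
  colored: (137 − 140.4375)² / 140.4375 = 0.0841
χ² = 0.0194 + 0.0841 = 0.1035 ≈ 0.104

0.104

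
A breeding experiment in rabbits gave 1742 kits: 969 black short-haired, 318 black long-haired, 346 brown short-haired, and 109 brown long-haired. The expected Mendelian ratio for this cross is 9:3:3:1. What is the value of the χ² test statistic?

1.498

Expected counts for N = 1742 under a 9:3:3:1 ratio (total parts = 16):
  black short-haired: 1742 × 9/16 = 979.875
  black long-haired: 1742 × 3/16 = 326.625
  brown short-haired: 1742 × 3/16 = 326.625
  brown long-haired: 1742 × 1/16 = 108.875
χ² = Σ (O − E)² / E
  black short-haired: (969 − 979.875)² / 979.875 = 0.1207
  black long-haired: (318 − 326.625)² / 326.625 = 0.2278
  brown short-haired: (346 − 326.625)² / 326.625 = 1.1493
  brown long-haired: (109 − 108.875)² / 108.875 = 0.0001
χ² = 0.1207 + 0.2278 + 1.1493 + 0.0001 = 1.4979 ≈ 1.498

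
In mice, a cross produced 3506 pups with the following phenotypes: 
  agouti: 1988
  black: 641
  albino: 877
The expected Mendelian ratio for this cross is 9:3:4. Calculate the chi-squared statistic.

0.536

Total ratio parts = 16. Expected numbers out of 3506:
  agouti: 3506 × 9/16 = 1972.125
  black: 3506 × 3/16 = 657.375
  albino: 3506 × 4/16 = 876.5
χ² = Σ (O − E)² / E
  agouti: (1988 − 1972.125)² / 1972.125 = 0.1278
  black: (641 − 657.375)² / 657.375 = 0.4079
  albino: (877 − 876.5)² / 876.5 = 0.0003
χ² = 0.1278 + 0.4079 + 0.0003 = 0.536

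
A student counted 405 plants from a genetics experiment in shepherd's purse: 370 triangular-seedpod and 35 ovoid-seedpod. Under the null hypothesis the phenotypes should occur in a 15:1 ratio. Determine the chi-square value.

3.955

Expected counts for N = 405 under a 15:1 ratio (total parts = 16):
  triangular-seedpod: 405 × 15/16 = 379.6875
  ovoid-seedpod: 405 × 1/16 = 25.3125
χ² = Σ (O − E)² / E
  triangular-seedpod: (370 − 379.6875)² / 379.6875 = 0.2472
  ovoid-seedpod: (35 − 25.3125)² / 25.3125 = 3.7076
χ² = 0.2472 + 3.7076 = 3.9548 ≈ 3.955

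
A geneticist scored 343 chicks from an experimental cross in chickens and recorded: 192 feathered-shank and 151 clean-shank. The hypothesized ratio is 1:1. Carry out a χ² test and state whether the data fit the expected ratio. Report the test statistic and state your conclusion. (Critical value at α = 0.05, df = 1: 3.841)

Total ratio parts = 2. Expected numbers out of 343:
  feathered-shank: 343 × 1/2 = 171.5
  clean-shank: 343 × 1/2 = 171.5
χ² = Σ (O − E)² / E
  feathered-shank: (192 − 171.5)² / 171.5 = 2.4504
  clean-shank: (151 − 171.5)² / 171.5 = 2.4504
χ² = 2.4504 + 2.4504 = 4.9008 ≈ 4.901
Degrees of freedom = 2 − 1 = 1; critical value at α = 0.05 is 3.841.
Since 4.901 > 3.841, we reject the null hypothesis — the data do not fit the 1:1 ratio.

4.901; not consistent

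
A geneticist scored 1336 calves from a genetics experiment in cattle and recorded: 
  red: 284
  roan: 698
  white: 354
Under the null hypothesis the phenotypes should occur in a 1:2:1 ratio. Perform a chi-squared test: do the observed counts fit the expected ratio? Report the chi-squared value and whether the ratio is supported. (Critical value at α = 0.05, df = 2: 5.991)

The 1:2:1 ratio has 4 parts, so with N = 1336 the expected counts are:
  red: 1336 × 1/4 = 334
  roan: 1336 × 2/4 = 668
  white: 1336 × 1/4 = 334
χ² = Σ (O − E)² / E
  red: (284 − 334)² / 334 = 7.4850
  roan: (698 − 668)² / 668 = 1.3473
  white: (354 − 334)² / 334 = 1.1976
χ² = 7.4850 + 1.3473 + 1.1976 = 10.0299 ≈ 10.030
Degrees of freedom = 3 − 1 = 2; critical value at α = 0.05 is 5.991.
Since 10.030 > 5.991, we reject the null hypothesis — the data do not fit the 1:2:1 ratio.

10.030; not consistent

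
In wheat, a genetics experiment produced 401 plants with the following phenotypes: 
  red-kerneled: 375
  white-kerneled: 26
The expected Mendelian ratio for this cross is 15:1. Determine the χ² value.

Total ratio parts = 16. Expected numbers out of 401:
  red-kerneled: 401 × 15/16 = 375.9375
  white-kerneled: 401 × 1/16 = 25.0625
χ² = Σ (O − E)² / E
  red-kerneled: (375 − 375.9375)² / 375.9375 = 0.0023
  white-kerneled: (26 − 25.0625)² / 25.0625 = 0.0351
χ² = 0.0023 + 0.0351 = 0.0374 ≈ 0.037

0.037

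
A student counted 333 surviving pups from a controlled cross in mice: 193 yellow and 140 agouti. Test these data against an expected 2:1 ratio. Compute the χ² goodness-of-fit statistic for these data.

Expected counts for N = 333 under a 2:1 ratio (total parts = 3):
  yellow: 333 × 2/3 = 222
  agouti: 333 × 1/3 = 111
χ² = Σ (O − E)² / E
  yellow: (193 − 222)² / 222 = 3.7883
  agouti: (140 − 111)² / 111 = 7.5766
χ² = 3.7883 + 7.5766 = 11.3649 ≈ 11.365

11.365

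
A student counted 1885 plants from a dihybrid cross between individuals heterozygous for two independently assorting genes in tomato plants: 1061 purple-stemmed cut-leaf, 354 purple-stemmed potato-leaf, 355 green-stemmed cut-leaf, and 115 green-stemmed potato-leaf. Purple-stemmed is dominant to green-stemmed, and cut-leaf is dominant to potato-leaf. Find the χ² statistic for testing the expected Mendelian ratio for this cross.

0.075

A dihybrid F₂ with independent assortment and complete dominance at both loci gives a 9:3:3:1 phenotypic ratio.
Under the 9:3:3:1 hypothesis (Σ ratio = 16, N = 1885):
  purple-stemmed cut-leaf: 1885 × 9/16 = 1060.3125
  purple-stemmed potato-leaf: 1885 × 3/16 = 353.4375
  green-stemmed cut-leaf: 1885 × 3/16 = 353.4375
  green-stemmed potato-leaf: 1885 × 1/16 = 117.8125
χ² = Σ (O − E)² / E
  purple-stemmed cut-leaf: (1061 − 1060.3125)² / 1060.3125 = 0.0004
  purple-stemmed potato-leaf: (354 − 353.4375)² / 353.4375 = 0.0009
  green-stemmed cut-leaf: (355 − 353.4375)² / 353.4375 = 0.0069
  green-stemmed potato-leaf: (115 − 117.8125)² / 117.8125 = 0.0671
χ² = 0.0004 + 0.0009 + 0.0069 + 0.0671 = 0.0753 ≈ 0.075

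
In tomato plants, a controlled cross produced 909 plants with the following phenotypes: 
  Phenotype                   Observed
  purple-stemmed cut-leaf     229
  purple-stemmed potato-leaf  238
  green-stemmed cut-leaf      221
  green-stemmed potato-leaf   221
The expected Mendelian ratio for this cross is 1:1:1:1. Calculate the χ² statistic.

0.866

The 1:1:1:1 ratio has 4 parts, so with N = 909 the expected counts are:
  purple-stemmed cut-leaf: 909 × 1/4 = 227.25
  purple-stemmed potato-leaf: 909 × 1/4 = 227.25
  green-stemmed cut-leaf: 909 × 1/4 = 227.25
  green-stemmed potato-leaf: 909 × 1/4 = 227.25
χ² = Σ (O − E)² / E
  purple-stemmed cut-leaf: (229 − 227.25)² / 227.25 = 0.0135
  purple-stemmed potato-leaf: (238 − 227.25)² / 227.25 = 0.5085
  green-stemmed cut-leaf: (221 − 227.25)² / 227.25 = 0.1719
  green-stemmed potato-leaf: (221 − 227.25)² / 227.25 = 0.1719
χ² = 0.0135 + 0.5085 + 0.1719 + 0.1719 = 0.8658 ≈ 0.866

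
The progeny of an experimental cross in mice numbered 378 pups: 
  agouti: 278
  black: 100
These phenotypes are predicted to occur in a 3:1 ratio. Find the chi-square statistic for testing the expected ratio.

Expected counts for N = 378 under a 3:1 ratio (total parts = 4):
  agouti: 378 × 3/4 = 283.5
  black: 378 × 1/4 = 94.5
χ² = Σ (O − E)² / E
  agouti: (278 − 283.5)² / 283.5 = 0.1067
  black: (100 − 94.5)² / 94.5 = 0.3201
χ² = 0.1067 + 0.3201 = 0.4268 ≈ 0.427

0.427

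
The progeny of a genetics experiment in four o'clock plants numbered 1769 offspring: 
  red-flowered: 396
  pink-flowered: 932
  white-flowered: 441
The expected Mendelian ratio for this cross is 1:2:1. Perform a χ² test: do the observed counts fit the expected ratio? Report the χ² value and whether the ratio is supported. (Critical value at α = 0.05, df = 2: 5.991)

7.391; not consistent

The 1:2:1 ratio has 4 parts, so with N = 1769 the expected counts are:
  red-flowered: 1769 × 1/4 = 442.25
  pink-flowered: 1769 × 2/4 = 884.5
  white-flowered: 1769 × 1/4 = 442.25
χ² = Σ (O − E)² / E
  red-flowered: (396 − 442.25)² / 442.25 = 4.8368
  pink-flowered: (932 − 884.5)² / 884.5 = 2.5509
  white-flowered: (441 − 442.25)² / 442.25 = 0.0035
χ² = 4.8368 + 2.5509 + 0.0035 = 7.3912 ≈ 7.391
Degrees of freedom = 3 − 1 = 2; critical value at α = 0.05 is 5.991.
Since 7.391 > 5.991, we reject the null hypothesis — the data do not fit the 1:2:1 ratio.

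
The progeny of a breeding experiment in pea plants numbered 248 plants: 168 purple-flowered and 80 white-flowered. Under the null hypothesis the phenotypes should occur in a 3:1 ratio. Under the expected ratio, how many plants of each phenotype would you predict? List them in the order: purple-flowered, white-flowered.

186, 62

Total ratio parts = 4. Expected numbers out of 248:
  purple-flowered: 248 × 3/4 = 186
  white-flowered: 248 × 1/4 = 62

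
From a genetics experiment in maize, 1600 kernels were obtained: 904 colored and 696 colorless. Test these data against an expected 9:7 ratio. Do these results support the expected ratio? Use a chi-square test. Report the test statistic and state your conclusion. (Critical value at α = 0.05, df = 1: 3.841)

Total ratio parts = 16. Expected numbers out of 1600:
  colored: 1600 × 9/16 = 900
  colorless: 1600 × 7/16 = 700
χ² = Σ (O − E)² / E
  colored: (904 − 900)² / 900 = 0.0178
  colorless: (696 − 700)² / 700 = 0.0229
χ² = 0.0178 + 0.0229 = 0.0407 ≈ 0.041
Degrees of freedom = 2 − 1 = 1; critical value at α = 0.05 is 3.841.
Since 0.041 < 3.841, we fail to reject the null hypothesis — the data are consistent with the 9:7 ratio.

0.041; consistent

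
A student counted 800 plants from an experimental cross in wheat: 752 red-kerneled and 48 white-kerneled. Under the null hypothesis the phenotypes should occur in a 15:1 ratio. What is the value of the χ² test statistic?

Total ratio parts = 16. Expected numbers out of 800:
  red-kerneled: 800 × 15/16 = 750
  white-kerneled: 800 × 1/16 = 50
χ² = Σ (O − E)² / E
  red-kerneled: (752 − 750)² / 750 = 0.0053
  white-kerneled: (48 − 50)² / 50 = 0.0800
χ² = 0.0053 + 0.0800 = 0.0853 ≈ 0.085

0.085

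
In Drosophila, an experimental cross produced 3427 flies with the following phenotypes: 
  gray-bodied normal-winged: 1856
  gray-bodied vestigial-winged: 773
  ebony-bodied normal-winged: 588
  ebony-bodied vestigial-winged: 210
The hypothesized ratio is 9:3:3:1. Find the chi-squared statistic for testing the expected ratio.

Total ratio parts = 16. Expected numbers out of 3427:
  gray-bodied normal-winged: 3427 × 9/16 = 1927.6875
  gray-bodied vestigial-winged: 3427 × 3/16 = 642.5625
  ebony-bodied normal-winged: 3427 × 3/16 = 642.5625
  ebony-bodied vestigial-winged: 3427 × 1/16 = 214.1875
χ² = Σ (O − E)² / E
  gray-bodied normal-winged: (1856 − 1927.6875)² / 1927.6875 = 2.6659
  gray-bodied vestigial-winged: (773 − 642.5625)² / 642.5625 = 26.4783
  ebony-bodied normal-winged: (588 − 642.5625)² / 642.5625 = 4.6331
  ebony-bodied vestigial-winged: (210 − 214.1875)² / 214.1875 = 0.0819
χ² = 2.6659 + 26.4783 + 4.6331 + 0.0819 = 33.8592 ≈ 33.859

33.859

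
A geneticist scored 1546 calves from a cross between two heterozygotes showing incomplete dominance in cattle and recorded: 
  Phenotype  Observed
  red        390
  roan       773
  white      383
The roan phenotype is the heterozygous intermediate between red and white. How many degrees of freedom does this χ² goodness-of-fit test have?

With incomplete dominance, a heterozygote × heterozygote cross gives a 1:2:1 phenotypic ratio.
A goodness-of-fit test with 3 phenotype classes has df = 3 − 1 = 2.

2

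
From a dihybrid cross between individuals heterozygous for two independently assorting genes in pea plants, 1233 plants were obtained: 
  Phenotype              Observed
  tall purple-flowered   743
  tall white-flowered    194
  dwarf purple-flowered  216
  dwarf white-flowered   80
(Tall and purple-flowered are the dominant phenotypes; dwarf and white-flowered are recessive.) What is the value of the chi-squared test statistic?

10.615

A dihybrid F₂ with independent assortment and complete dominance at both loci gives a 9:3:3:1 phenotypic ratio.
Total ratio parts = 16. Expected numbers out of 1233:
  tall purple-flowered: 1233 × 9/16 = 693.5625
  tall white-flowered: 1233 × 3/16 = 231.1875
  dwarf purple-flowered: 1233 × 3/16 = 231.1875
  dwarf white-flowered: 1233 × 1/16 = 77.0625
χ² = Σ (O − E)² / E
  tall purple-flowered: (743 − 693.5625)² / 693.5625 = 3.5239
  tall white-flowered: (194 − 231.1875)² / 231.1875 = 5.9818
  dwarf purple-flowered: (216 − 231.1875)² / 231.1875 = 0.9977
  dwarf white-flowered: (80 − 77.0625)² / 77.0625 = 0.1120
χ² = 3.5239 + 5.9818 + 0.9977 + 0.1120 = 10.6154 ≈ 10.615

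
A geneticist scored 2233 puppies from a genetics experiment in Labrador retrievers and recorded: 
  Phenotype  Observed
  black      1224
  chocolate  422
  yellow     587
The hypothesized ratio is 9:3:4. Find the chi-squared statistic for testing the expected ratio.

Under the 9:3:4 hypothesis (Σ ratio = 16, N = 2233):
  black: 2233 × 9/16 = 1256.0625
  chocolate: 2233 × 3/16 = 418.6875
  yellow: 2233 × 4/16 = 558.25
χ² = Σ (O − E)² / E
  black: (1224 − 1256.0625)² / 1256.0625 = 0.8184
  chocolate: (422 − 418.6875)² / 418.6875 = 0.0262
  yellow: (587 − 558.25)² / 558.25 = 1.4806
χ² = 0.8184 + 0.0262 + 1.4806 = 2.3252 ≈ 2.325

2.325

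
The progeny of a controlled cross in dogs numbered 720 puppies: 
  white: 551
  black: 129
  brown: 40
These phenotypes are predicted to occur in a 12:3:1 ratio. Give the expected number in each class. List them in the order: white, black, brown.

540, 135, 45

The 12:3:1 ratio has 16 parts, so with N = 720 the expected counts are:
  white: 720 × 12/16 = 540
  black: 720 × 3/16 = 135
  brown: 720 × 1/16 = 45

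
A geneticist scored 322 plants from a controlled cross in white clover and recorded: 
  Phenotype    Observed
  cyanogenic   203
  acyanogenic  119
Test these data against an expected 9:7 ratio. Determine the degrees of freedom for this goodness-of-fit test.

1

A goodness-of-fit test with 2 phenotype classes has df = 2 − 1 = 1.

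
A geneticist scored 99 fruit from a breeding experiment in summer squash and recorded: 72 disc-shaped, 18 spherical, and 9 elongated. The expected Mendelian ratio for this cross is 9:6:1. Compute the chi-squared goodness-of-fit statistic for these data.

Expected counts for N = 99 under a 9:6:1 ratio (total parts = 16):
  disc-shaped: 99 × 9/16 = 55.6875
  spherical: 99 × 6/16 = 37.125
  elongated: 99 × 1/16 = 6.1875
χ² = Σ (O − E)² / E
  disc-shaped: (72 − 55.6875)² / 55.6875 = 4.7784
  spherical: (18 − 37.125)² / 37.125 = 9.8523
  elongated: (9 − 6.1875)² / 6.1875 = 1.2784
χ² = 4.7784 + 9.8523 + 1.2784 = 15.9091 ≈ 15.909

15.909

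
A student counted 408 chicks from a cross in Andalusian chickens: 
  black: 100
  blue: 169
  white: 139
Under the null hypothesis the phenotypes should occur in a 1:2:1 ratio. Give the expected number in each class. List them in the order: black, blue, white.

102, 204, 102

Expected counts for N = 408 under a 1:2:1 ratio (total parts = 4):
  black: 408 × 1/4 = 102
  blue: 408 × 2/4 = 204
  white: 408 × 1/4 = 102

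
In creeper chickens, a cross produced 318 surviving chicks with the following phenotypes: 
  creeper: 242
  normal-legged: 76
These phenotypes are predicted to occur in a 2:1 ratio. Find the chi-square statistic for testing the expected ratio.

Under the 2:1 hypothesis (Σ ratio = 3, N = 318):
  creeper: 318 × 2/3 = 212
  normal-legged: 318 × 1/3 = 106
χ² = Σ (O − E)² / E
  creeper: (242 − 212)² / 212 = 4.2453
  normal-legged: (76 − 106)² / 106 = 8.4906
χ² = 4.2453 + 8.4906 = 12.7359 ≈ 12.736

12.736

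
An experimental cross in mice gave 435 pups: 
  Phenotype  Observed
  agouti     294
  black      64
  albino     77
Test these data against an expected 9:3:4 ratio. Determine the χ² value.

Under the 9:3:4 hypothesis (Σ ratio = 16, N = 435):
  agouti: 435 × 9/16 = 244.6875
  black: 435 × 3/16 = 81.5625
  albino: 435 × 4/16 = 108.75
χ² = Σ (O − E)² / E
  agouti: (294 − 244.6875)² / 244.6875 = 9.9381
  black: (64 − 81.5625)² / 81.5625 = 3.7817
  albino: (77 − 108.75)² / 108.75 = 9.2695
χ² = 9.9381 + 3.7817 + 9.2695 = 22.9893 ≈ 22.989

22.989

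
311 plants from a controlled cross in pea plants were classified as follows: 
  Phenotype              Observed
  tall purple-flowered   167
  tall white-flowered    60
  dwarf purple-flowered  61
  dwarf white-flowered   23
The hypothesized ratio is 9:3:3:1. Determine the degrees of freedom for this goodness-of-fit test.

A goodness-of-fit test with 4 phenotype classes has df = 4 − 1 = 3.

3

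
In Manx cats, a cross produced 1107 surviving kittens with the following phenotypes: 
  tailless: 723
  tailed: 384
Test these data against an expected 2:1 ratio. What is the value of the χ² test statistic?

Under the 2:1 hypothesis (Σ ratio = 3, N = 1107):
  tailless: 1107 × 2/3 = 738
  tailed: 1107 × 1/3 = 369
χ² = Σ (O − E)² / E
  tailless: (723 − 738)² / 738 = 0.3049
  tailed: (384 − 369)² / 369 = 0.6098
χ² = 0.3049 + 0.6098 = 0.9147 ≈ 0.915

0.915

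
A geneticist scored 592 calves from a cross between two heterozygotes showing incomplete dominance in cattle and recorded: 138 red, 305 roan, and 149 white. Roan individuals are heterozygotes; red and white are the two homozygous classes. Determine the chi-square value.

With incomplete dominance, a heterozygote × heterozygote cross gives a 1:2:1 phenotypic ratio.
The 1:2:1 ratio has 4 parts, so with N = 592 the expected counts are:
  red: 592 × 1/4 = 148
  roan: 592 × 2/4 = 296
  white: 592 × 1/4 = 148
χ² = Σ (O − E)² / E
  red: (138 − 148)² / 148 = 0.6757
  roan: (305 − 296)² / 296 = 0.2736
  white: (149 − 148)² / 148 = 0.0068
χ² = 0.6757 + 0.2736 + 0.0068 = 0.9561 ≈ 0.956

0.956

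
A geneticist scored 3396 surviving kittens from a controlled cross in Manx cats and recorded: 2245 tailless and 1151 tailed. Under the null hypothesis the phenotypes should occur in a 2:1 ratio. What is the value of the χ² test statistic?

Expected counts for N = 3396 under a 2:1 ratio (total parts = 3):
  tailless: 3396 × 2/3 = 2264
  tailed: 3396 × 1/3 = 1132
χ² = Σ (O − E)² / E
  tailless: (2245 − 2264)² / 2264 = 0.1595
  tailed: (1151 − 1132)² / 1132 = 0.3189
χ² = 0.1595 + 0.3189 = 0.4784 ≈ 0.478

0.478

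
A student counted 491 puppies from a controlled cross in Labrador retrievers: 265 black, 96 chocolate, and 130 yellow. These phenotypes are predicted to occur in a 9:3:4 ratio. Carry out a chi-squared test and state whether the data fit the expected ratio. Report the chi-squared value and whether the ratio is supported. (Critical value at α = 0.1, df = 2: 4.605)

Expected counts for N = 491 under a 9:3:4 ratio (total parts = 16):
  black: 491 × 9/16 = 276.1875
  chocolate: 491 × 3/16 = 92.0625
  yellow: 491 × 4/16 = 122.75
χ² = Σ (O − E)² / E
  black: (265 − 276.1875)² / 276.1875 = 0.4532
  chocolate: (96 − 92.0625)² / 92.0625 = 0.1684
  yellow: (130 − 122.75)² / 122.75 = 0.4282
χ² = 0.4532 + 0.1684 + 0.4282 = 1.0498 ≈ 1.050
Degrees of freedom = 3 − 1 = 2; critical value at α = 0.1 is 4.605.
Since 1.050 < 4.605, we fail to reject the null hypothesis — the data are consistent with the 9:3:4 ratio.

1.050; consistent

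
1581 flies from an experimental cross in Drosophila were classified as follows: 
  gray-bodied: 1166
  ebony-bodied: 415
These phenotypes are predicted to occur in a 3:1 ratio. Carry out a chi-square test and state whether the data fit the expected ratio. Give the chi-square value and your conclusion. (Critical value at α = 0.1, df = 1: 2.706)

1.316; consistent

Under the 3:1 hypothesis (Σ ratio = 4, N = 1581):
  gray-bodied: 1581 × 3/4 = 1185.75
  ebony-bodied: 1581 × 1/4 = 395.25
χ² = Σ (O − E)² / E
  gray-bodied: (1166 − 1185.75)² / 1185.75 = 0.3290
  ebony-bodied: (415 − 395.25)² / 395.25 = 0.9869
χ² = 0.3290 + 0.9869 = 1.3159 ≈ 1.316
Degrees of freedom = 2 − 1 = 1; critical value at α = 0.1 is 2.706.
Since 1.316 < 2.706, we fail to reject the null hypothesis — the data are consistent with the 3:1 ratio.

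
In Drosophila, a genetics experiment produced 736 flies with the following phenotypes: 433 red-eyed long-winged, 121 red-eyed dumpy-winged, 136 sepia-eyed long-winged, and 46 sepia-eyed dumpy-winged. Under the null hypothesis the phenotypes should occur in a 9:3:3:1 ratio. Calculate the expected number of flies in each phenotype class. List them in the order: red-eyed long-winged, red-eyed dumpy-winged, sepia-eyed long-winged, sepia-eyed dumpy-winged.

Total ratio parts = 16. Expected numbers out of 736:
  red-eyed long-winged: 736 × 9/16 = 414
  red-eyed dumpy-winged: 736 × 3/16 = 138
  sepia-eyed long-winged: 736 × 3/16 = 138
  sepia-eyed dumpy-winged: 736 × 1/16 = 46

414, 138, 138, 46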